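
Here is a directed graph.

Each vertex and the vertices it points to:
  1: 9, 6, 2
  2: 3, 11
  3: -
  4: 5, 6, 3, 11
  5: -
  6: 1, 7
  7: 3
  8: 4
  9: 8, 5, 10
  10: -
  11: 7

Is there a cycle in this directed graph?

Yes

DFS with white/gray/black marking, starting from 1:
1 gray
  9 gray
    8 gray
      4 gray
        5 gray
        5 black
        6 gray
          6→1: 1 is gray → back edge
Back edge found, so a cycle exists: 1 → 9 → 8 → 4 → 6 → 1.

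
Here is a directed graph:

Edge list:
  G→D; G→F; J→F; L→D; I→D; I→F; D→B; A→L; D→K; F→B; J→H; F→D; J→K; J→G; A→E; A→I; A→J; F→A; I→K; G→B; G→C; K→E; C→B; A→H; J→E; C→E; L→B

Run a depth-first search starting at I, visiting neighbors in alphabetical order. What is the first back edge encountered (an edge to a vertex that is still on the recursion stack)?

A->I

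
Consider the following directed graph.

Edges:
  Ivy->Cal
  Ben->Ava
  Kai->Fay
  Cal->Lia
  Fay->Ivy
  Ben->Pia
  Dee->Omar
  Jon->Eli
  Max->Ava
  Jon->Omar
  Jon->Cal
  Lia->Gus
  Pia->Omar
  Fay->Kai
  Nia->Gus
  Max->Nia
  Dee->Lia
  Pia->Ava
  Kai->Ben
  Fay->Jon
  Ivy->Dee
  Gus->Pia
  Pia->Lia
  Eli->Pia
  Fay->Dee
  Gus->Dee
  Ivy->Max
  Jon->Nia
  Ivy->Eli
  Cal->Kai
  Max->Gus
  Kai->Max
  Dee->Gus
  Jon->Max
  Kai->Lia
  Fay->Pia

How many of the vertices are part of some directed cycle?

A vertex is on a directed cycle iff it belongs to a strongly connected component of size ≥ 2 (or has a self-loop).
The vertices on cycles are {Cal, Dee, Fay, Gus, Ivy, Jon, Kai, Lia, Pia} — 9 in total.

9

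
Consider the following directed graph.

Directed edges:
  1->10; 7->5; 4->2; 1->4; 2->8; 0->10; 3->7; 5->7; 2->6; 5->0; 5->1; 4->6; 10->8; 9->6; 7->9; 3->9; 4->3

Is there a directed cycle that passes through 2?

2 lies on a cycle iff there is a path from 2 back to itself.
Exploring from 2, it never reaches itself; equivalently, its strongly connected component is a singleton.

No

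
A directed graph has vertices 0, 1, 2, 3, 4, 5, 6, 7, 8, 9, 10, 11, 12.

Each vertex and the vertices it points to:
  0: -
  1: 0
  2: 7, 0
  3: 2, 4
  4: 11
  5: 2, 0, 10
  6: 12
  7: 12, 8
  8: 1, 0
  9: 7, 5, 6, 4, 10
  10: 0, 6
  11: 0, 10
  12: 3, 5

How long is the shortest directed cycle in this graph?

4

For each vertex v, BFS finds the shortest path from v back to v.
The shortest such closed walk is 7 → 12 → 5 → 2 → 7, length 4.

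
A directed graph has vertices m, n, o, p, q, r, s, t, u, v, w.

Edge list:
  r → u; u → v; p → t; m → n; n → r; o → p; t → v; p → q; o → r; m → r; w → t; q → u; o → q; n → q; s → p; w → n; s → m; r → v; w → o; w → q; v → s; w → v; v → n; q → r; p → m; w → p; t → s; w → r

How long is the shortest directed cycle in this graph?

3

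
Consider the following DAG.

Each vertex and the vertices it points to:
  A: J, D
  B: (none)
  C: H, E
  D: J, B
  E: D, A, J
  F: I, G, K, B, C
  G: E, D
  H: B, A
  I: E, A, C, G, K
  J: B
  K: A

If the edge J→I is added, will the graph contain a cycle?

Yes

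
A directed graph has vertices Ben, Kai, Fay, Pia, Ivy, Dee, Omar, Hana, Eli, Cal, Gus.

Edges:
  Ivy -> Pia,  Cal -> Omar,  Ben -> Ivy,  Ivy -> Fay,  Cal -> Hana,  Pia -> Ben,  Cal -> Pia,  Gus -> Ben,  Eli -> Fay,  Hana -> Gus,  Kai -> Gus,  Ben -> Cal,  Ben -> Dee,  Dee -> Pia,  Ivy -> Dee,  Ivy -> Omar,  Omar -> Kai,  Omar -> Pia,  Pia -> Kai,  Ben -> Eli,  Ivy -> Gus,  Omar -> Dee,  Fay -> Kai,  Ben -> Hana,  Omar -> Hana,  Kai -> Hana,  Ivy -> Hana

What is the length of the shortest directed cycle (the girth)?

3

For each vertex v, BFS finds the shortest path from v back to v.
The shortest such closed walk is Ben → Hana → Gus → Ben, length 3.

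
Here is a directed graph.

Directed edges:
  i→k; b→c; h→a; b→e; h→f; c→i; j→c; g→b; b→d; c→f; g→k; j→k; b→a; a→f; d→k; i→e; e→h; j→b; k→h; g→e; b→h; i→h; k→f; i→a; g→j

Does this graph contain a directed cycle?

DFS with white/gray/black marking, starting from k:
k gray
  h gray
    a gray
      f gray
      f black
    a black
    h→f: f black — skip
  h black
  k→f: f black — skip
k black
b gray
  c gray
    c→f: f black — skip
    i gray
      i→h: h black — skip
      e gray
        e→h: h black — skip
      e black
      i→k: k black — skip
      i→a: a black — skip
    i black
  c black
  b→e: e black — skip
  d gray
    d→k: k black — skip
  d black
  b→a: a black — skip
  b→h: h black — skip
b black
g gray
  j gray
    j→k: k black — skip
    j→c: c black — skip
    j→b: b black — skip
  j black
  g→b: b black — skip
  g→k: k black — skip
  g→e: e black — skip
g black
Every edge goes to a white or black vertex — no back edge, so the graph is acyclic.

No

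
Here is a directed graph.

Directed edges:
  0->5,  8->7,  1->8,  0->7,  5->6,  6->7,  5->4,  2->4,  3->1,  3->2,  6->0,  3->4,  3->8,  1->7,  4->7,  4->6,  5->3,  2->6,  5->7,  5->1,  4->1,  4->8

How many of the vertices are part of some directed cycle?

A vertex is on a directed cycle iff it belongs to a strongly connected component of size ≥ 2 (or has a self-loop).
The vertices on cycles are {0, 2, 3, 4, 5, 6} — 6 in total.

6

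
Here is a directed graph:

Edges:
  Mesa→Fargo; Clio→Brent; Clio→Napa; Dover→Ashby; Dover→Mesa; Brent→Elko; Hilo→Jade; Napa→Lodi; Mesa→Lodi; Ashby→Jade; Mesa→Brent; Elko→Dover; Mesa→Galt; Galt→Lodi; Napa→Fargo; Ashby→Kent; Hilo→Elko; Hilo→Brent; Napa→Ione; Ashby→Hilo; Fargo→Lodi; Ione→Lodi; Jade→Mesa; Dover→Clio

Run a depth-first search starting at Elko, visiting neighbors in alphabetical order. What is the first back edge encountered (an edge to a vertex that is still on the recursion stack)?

Brent→Elko

DFS from Elko (visiting neighbors in alphabetical order); mark gray on enter, black on exit:
Elko gray
  Dover gray
    Ashby gray
      Hilo gray
        Brent gray
          Brent→Elko: Elko is gray → back edge
First back edge: Brent → Elko.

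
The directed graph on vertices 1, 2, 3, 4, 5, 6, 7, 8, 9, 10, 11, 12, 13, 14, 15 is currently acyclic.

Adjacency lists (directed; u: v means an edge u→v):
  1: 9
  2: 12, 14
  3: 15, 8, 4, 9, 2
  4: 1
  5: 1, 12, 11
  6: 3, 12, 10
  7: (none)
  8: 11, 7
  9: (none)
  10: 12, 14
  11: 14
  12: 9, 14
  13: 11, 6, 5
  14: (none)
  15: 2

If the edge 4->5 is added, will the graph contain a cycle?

No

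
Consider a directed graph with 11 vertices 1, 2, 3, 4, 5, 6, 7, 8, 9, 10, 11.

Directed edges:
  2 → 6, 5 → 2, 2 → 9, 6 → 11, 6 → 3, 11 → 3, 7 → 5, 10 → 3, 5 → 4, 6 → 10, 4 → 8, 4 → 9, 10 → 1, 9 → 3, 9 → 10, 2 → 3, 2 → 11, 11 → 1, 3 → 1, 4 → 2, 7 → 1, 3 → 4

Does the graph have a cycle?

DFS with white/gray/black marking, starting from 11:
11 gray
  3 gray
    1 gray
    1 black
    4 gray
      9 gray
        10 gray
          10→1: 1 black — skip
          10→3: 3 is gray → back edge
Back edge found, so a cycle exists: 3 → 4 → 9 → 10 → 3.

Yes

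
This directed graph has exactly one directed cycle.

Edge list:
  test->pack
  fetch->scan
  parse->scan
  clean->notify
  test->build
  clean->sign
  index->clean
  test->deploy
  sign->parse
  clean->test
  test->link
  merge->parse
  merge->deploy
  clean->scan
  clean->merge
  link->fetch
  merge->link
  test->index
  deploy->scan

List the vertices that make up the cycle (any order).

test, clean, index

DFS with gray/black marking from test:
test gray
  index gray
    clean gray
      clean→test: test is gray → back edge
Back edge closes the cycle test → index → clean → test; its vertices are {test, clean, index}.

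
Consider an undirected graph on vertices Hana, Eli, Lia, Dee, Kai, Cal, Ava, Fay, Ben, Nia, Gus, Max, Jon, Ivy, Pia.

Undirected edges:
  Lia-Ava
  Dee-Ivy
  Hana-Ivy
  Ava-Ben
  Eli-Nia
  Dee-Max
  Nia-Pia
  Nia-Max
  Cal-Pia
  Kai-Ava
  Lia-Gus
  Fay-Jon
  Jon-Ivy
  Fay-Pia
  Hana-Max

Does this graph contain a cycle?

Yes

DFS, tracking each vertex's parent; an edge to a visited non-parent vertex closes a cycle.
Start from Ben:
visit Ben (parent –)
  visit Ava (parent Ben)
    visit Lia (parent Ava)
      visit Gus (parent Lia)
        Gus–Lia: parent, skip
      Lia–Ava: parent, skip
    Ava–Ben: parent, skip
    visit Kai (parent Ava)
      Kai–Ava: parent, skip
visit Hana (parent –)
  visit Max (parent Hana)
    visit Nia (parent Max)
      visit Eli (parent Nia)
        Eli–Nia: parent, skip
      visit Pia (parent Nia)
        visit Fay (parent Pia)
          visit Jon (parent Fay)
            visit Ivy (parent Jon)
              visit Dee (parent Ivy)
                Dee–Max: Max visited and ≠ parent → cycle
Cycle: Max – Nia – Pia – Fay – Jon – Ivy – Dee – Max.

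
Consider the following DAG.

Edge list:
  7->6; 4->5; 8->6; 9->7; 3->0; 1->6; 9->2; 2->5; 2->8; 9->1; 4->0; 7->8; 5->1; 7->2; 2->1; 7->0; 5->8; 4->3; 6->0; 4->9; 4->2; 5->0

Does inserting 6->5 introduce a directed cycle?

Yes

Adding 6→5 creates a cycle iff 5 can already reach 6.
Path from 5: 5 → 8 → 6.
So 5 → … → 6 → 5 is a cycle.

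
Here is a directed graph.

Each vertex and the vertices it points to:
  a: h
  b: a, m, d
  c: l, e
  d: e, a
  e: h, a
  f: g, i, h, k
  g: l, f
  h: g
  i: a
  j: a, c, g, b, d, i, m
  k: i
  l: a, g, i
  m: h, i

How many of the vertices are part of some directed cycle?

A vertex is on a directed cycle iff it belongs to a strongly connected component of size ≥ 2 (or has a self-loop).
The vertices on cycles are {a, f, g, h, i, k, l} — 7 in total.

7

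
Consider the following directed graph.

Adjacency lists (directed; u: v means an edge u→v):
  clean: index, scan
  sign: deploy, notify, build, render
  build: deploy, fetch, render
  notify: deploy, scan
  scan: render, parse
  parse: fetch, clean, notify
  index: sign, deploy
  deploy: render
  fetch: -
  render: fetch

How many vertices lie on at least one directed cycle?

A vertex is on a directed cycle iff it belongs to a strongly connected component of size ≥ 2 (or has a self-loop).
The vertices on cycles are {scan, sign, clean, index, parse, notify} — 6 in total.

6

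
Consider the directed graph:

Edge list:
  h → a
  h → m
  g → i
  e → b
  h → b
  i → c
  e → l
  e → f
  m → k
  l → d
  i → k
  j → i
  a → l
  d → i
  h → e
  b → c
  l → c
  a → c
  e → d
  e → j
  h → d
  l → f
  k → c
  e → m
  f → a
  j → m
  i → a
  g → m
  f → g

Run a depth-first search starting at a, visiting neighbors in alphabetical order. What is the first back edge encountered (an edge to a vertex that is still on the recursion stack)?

i->a

DFS from a (visiting neighbors in alphabetical order); mark gray on enter, black on exit:
a gray
  c gray
  c black
  l gray
    l→c: c black — skip
    d gray
      i gray
        i→a: a is gray → back edge
First back edge: i → a.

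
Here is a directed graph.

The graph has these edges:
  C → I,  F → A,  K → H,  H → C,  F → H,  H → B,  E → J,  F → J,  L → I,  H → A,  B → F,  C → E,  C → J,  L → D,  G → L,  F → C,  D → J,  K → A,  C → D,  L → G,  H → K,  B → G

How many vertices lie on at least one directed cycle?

6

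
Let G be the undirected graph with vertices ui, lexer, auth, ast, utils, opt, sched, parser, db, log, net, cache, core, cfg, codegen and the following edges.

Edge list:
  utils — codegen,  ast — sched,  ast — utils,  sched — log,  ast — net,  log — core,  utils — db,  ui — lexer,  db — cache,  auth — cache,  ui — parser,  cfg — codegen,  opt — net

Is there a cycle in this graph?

No

DFS, tracking each vertex's parent; an edge to a visited non-parent vertex closes a cycle.
Start from parser:
visit parser (parent –)
  visit ui (parent parser)
    ui–parser: parent, skip
    visit lexer (parent ui)
      lexer–ui: parent, skip
visit auth (parent –)
  visit cache (parent auth)
    cache–auth: parent, skip
    visit db (parent cache)
      db–cache: parent, skip
      visit utils (parent db)
        visit ast (parent utils)
          visit sched (parent ast)
            sched–ast: parent, skip
            visit log (parent sched)
              log–sched: parent, skip
              visit core (parent log)
                core–log: parent, skip
          ast–utils: parent, skip
          visit net (parent ast)
            visit opt (parent net)
              opt–net: parent, skip
            net–ast: parent, skip
        utils–db: parent, skip
        visit codegen (parent utils)
          codegen–utils: parent, skip
          visit cfg (parent codegen)
            cfg–codegen: parent, skip
No non-parent visited neighbor found — the graph is a forest.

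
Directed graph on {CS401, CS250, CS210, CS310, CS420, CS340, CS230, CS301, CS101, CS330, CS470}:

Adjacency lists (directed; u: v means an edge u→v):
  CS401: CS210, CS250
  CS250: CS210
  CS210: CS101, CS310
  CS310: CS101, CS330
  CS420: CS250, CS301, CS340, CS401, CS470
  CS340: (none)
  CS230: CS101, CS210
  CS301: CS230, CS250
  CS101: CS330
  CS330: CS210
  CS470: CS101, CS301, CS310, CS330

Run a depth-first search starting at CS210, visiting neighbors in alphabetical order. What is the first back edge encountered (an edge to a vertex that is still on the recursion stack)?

CS330→CS210

DFS from CS210 (visiting neighbors in alphabetical order); mark gray on enter, black on exit:
CS210 gray
  CS101 gray
    CS330 gray
      CS330→CS210: CS210 is gray → back edge
First back edge: CS330 → CS210.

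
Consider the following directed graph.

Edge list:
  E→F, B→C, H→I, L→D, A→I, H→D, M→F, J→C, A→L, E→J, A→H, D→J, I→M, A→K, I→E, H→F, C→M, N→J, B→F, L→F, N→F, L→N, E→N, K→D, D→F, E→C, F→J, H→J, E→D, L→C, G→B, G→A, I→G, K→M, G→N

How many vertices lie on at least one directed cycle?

8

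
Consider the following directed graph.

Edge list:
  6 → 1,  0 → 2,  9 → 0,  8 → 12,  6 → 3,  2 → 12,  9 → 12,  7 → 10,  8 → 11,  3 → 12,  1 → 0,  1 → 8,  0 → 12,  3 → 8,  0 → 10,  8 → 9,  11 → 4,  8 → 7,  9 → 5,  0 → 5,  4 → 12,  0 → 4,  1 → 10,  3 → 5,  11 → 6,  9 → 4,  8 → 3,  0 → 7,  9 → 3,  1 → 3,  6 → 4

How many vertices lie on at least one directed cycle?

6

A vertex is on a directed cycle iff it belongs to a strongly connected component of size ≥ 2 (or has a self-loop).
The vertices on cycles are {1, 3, 6, 8, 9, 11} — 6 in total.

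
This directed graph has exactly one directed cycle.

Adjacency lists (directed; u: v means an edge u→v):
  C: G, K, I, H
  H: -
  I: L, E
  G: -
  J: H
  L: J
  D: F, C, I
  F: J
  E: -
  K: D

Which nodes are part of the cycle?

DFS with gray/black marking from C:
C gray
  G gray
  G black
  K gray
    D gray
      F gray
        J gray
          H gray
          H black
        J black
      F black
      D→C: C is gray → back edge
Back edge closes the cycle C → K → D → C; its vertices are {C, D, K}.

C, D, K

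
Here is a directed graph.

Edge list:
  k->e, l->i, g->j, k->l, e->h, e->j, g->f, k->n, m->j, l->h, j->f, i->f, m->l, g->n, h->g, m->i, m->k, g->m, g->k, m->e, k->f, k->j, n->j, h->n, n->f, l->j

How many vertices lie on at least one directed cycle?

6

A vertex is on a directed cycle iff it belongs to a strongly connected component of size ≥ 2 (or has a self-loop).
The vertices on cycles are {e, g, h, k, l, m} — 6 in total.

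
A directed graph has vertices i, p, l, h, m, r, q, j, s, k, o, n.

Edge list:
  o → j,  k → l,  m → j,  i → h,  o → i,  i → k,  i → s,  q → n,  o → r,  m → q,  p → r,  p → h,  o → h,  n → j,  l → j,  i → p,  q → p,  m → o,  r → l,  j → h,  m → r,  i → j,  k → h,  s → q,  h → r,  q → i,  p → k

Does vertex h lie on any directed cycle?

Yes

h is on a cycle iff h can reach itself via ≥1 edge.
h → r → l → j → h — yes.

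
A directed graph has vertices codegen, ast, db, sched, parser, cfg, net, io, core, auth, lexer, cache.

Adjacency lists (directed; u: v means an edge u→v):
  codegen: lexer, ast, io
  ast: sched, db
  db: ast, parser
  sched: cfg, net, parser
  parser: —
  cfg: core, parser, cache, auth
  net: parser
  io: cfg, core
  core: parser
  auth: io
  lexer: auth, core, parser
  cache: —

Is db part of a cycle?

Yes

db is on a cycle iff db can reach itself via ≥1 edge.
db → ast → db — yes.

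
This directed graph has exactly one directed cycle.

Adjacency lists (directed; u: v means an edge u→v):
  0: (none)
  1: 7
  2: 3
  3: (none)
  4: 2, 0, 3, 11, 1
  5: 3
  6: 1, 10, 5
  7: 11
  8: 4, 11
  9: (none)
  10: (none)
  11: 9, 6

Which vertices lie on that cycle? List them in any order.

1, 6, 7, 11

DFS with gray/black marking from 11:
11 gray
  9 gray
  9 black
  6 gray
    1 gray
      7 gray
        7→11: 11 is gray → back edge
Back edge closes the cycle 11 → 6 → 1 → 7 → 11; its vertices are {1, 6, 7, 11}.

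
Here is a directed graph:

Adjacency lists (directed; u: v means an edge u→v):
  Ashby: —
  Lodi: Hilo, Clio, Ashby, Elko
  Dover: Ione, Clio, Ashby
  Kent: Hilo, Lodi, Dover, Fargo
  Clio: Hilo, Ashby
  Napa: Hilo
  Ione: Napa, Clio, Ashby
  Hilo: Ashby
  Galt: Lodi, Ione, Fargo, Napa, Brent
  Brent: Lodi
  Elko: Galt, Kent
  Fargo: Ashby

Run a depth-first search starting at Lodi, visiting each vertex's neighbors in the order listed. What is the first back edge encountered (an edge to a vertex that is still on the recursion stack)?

Galt->Lodi

DFS from Lodi (visiting each vertex's neighbors in the order listed); mark gray on enter, black on exit:
Lodi gray
  Hilo gray
    Ashby gray
    Ashby black
  Hilo black
  Clio gray
    Clio→Hilo: Hilo black — skip
    Clio→Ashby: Ashby black — skip
  Clio black
  Lodi→Ashby: Ashby black — skip
  Elko gray
    Galt gray
      Galt→Lodi: Lodi is gray → back edge
First back edge: Galt → Lodi.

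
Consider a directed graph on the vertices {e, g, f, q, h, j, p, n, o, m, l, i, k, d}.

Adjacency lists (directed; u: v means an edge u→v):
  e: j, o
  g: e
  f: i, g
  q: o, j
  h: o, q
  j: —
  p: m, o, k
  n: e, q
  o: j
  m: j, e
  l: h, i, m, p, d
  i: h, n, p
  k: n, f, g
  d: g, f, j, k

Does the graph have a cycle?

Yes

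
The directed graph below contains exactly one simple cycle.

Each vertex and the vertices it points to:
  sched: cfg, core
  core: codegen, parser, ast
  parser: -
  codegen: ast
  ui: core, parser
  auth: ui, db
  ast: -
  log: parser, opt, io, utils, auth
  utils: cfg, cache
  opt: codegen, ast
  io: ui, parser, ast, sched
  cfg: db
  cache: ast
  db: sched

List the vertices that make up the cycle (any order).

DFS with gray/black marking from cfg:
cfg gray
  db gray
    sched gray
      sched→cfg: cfg is gray → back edge
Back edge closes the cycle cfg → db → sched → cfg; its vertices are {db, cfg, sched}.

db, cfg, sched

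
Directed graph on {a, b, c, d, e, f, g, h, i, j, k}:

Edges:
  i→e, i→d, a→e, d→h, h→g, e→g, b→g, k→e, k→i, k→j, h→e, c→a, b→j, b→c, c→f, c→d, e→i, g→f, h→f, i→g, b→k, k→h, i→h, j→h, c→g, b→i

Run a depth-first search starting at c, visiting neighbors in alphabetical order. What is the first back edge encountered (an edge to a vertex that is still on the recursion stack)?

h->e

DFS from c (visiting neighbors in alphabetical order); mark gray on enter, black on exit:
c gray
  a gray
    e gray
      g gray
        f gray
        f black
      g black
      i gray
        d gray
          h gray
            h→e: e is gray → back edge
First back edge: h → e.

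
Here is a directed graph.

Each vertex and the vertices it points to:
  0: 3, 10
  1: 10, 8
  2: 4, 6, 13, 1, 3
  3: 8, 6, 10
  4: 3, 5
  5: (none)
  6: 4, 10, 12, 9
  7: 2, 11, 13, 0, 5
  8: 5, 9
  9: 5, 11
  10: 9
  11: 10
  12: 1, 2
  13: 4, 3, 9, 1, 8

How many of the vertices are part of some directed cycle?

9

A vertex is on a directed cycle iff it belongs to a strongly connected component of size ≥ 2 (or has a self-loop).
The vertices on cycles are {2, 3, 4, 6, 9, 10, 11, 12, 13} — 9 in total.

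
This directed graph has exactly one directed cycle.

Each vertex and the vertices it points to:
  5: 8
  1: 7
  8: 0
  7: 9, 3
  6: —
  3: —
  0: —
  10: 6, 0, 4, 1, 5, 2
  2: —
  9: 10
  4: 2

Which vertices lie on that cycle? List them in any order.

DFS with gray/black marking from 10:
10 gray
  6 gray
  6 black
  0 gray
  0 black
  4 gray
    2 gray
    2 black
  4 black
  1 gray
    7 gray
      9 gray
        9→10: 10 is gray → back edge
Back edge closes the cycle 10 → 1 → 7 → 9 → 10; its vertices are {1, 7, 9, 10}.

1, 7, 9, 10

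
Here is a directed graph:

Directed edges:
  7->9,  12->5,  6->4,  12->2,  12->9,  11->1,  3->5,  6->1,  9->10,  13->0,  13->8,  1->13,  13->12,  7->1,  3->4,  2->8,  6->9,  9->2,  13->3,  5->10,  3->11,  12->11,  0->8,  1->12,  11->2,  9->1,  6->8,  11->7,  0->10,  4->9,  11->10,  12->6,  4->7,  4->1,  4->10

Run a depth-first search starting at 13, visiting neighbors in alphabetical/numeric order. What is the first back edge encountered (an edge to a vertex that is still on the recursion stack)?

DFS from 13 (visiting neighbors in alphabetical/numeric order); mark gray on enter, black on exit:
13 gray
  0 gray
    8 gray
    8 black
    10 gray
    10 black
  0 black
  3 gray
    4 gray
      1 gray
        12 gray
          2 gray
            2→8: 8 black — skip
          2 black
          5 gray
            5→10: 10 black — skip
          5 black
          6 gray
            6→1: 1 is gray → back edge
First back edge: 6 → 1.

6->1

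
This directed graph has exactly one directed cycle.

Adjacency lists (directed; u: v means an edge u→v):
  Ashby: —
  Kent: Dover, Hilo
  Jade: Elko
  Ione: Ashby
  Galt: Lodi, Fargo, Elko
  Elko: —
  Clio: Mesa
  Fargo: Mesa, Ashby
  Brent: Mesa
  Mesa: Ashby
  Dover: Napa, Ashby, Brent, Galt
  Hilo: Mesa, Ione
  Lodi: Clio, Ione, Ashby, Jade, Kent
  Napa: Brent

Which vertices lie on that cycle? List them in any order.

Galt, Kent, Lodi, Dover

DFS with gray/black marking from Lodi:
Lodi gray
  Clio gray
    Mesa gray
      Ashby gray
      Ashby black
    Mesa black
  Clio black
  Ione gray
    Ione→Ashby: Ashby black — skip
  Ione black
  Lodi→Ashby: Ashby black — skip
  Jade gray
    Elko gray
    Elko black
  Jade black
  Kent gray
    Dover gray
      Napa gray
        Brent gray
          Brent→Mesa: Mesa black — skip
        Brent black
      Napa black
      Dover→Ashby: Ashby black — skip
      Dover→Brent: Brent black — skip
      Galt gray
        Galt→Lodi: Lodi is gray → back edge
Back edge closes the cycle Lodi → Kent → Dover → Galt → Lodi; its vertices are {Galt, Kent, Lodi, Dover}.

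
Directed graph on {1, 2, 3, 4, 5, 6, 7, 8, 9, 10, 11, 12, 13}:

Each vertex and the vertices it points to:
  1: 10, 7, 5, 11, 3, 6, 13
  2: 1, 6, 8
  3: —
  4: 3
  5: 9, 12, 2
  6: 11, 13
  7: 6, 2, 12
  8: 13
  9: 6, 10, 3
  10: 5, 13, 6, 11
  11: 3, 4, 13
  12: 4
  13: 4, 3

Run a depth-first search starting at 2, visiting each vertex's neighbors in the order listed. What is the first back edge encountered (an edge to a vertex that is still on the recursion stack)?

DFS from 2 (visiting each vertex's neighbors in the order listed); mark gray on enter, black on exit:
2 gray
  1 gray
    10 gray
      5 gray
        9 gray
          6 gray
            11 gray
              3 gray
              3 black
              4 gray
                4→3: 3 black — skip
              4 black
              13 gray
                13→4: 4 black — skip
                13→3: 3 black — skip
              13 black
            11 black
            6→13: 13 black — skip
          6 black
          9→10: 10 is gray → back edge
First back edge: 9 → 10.

9->10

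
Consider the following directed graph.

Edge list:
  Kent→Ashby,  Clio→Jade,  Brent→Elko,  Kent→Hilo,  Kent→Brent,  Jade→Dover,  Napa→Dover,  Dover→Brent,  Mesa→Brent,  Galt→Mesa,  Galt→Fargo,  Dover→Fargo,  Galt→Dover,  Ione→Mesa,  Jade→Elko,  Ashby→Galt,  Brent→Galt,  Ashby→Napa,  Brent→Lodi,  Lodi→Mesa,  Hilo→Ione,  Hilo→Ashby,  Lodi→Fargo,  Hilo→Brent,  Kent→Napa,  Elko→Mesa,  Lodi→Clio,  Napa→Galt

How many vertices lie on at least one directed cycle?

8

A vertex is on a directed cycle iff it belongs to a strongly connected component of size ≥ 2 (or has a self-loop).
The vertices on cycles are {Clio, Elko, Galt, Jade, Lodi, Mesa, Brent, Dover} — 8 in total.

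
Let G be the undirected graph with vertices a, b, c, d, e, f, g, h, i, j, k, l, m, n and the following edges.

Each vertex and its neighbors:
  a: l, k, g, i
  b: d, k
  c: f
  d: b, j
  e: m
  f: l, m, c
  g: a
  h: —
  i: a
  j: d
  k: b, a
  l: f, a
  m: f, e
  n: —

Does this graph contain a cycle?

No

DFS, tracking each vertex's parent; an edge to a visited non-parent vertex closes a cycle.
Start from l:
visit l (parent –)
  visit f (parent l)
    f–l: parent, skip
    visit m (parent f)
      m–f: parent, skip
      visit e (parent m)
        e–m: parent, skip
    visit c (parent f)
      c–f: parent, skip
  visit a (parent l)
    a–l: parent, skip
    visit k (parent a)
      visit b (parent k)
        visit d (parent b)
          d–b: parent, skip
          visit j (parent d)
            j–d: parent, skip
        b–k: parent, skip
      k–a: parent, skip
    visit g (parent a)
      g–a: parent, skip
    visit i (parent a)
      i–a: parent, skip
visit h (parent –)
visit n (parent –)
No non-parent visited neighbor found — the graph is a forest.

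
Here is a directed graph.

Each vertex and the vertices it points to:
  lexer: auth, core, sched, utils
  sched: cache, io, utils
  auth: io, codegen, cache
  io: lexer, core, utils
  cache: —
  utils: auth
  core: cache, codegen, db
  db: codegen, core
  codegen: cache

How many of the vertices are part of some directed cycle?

A vertex is on a directed cycle iff it belongs to a strongly connected component of size ≥ 2 (or has a self-loop).
The vertices on cycles are {db, io, auth, core, lexer, sched, utils} — 7 in total.

7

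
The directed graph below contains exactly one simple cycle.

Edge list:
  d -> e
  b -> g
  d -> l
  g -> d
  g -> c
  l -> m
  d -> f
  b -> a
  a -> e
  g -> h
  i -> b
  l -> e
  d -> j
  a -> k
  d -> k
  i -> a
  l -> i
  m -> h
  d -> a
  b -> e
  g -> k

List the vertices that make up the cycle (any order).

DFS with gray/black marking from g:
g gray
  c gray
  c black
  k gray
  k black
  d gray
    l gray
      e gray
      e black
      i gray
        b gray
          b→e: e black — skip
          a gray
            a→k: k black — skip
            a→e: e black — skip
          a black
          b→g: g is gray → back edge
Back edge closes the cycle g → d → l → i → b → g; its vertices are {b, d, g, i, l}.

b, d, g, i, l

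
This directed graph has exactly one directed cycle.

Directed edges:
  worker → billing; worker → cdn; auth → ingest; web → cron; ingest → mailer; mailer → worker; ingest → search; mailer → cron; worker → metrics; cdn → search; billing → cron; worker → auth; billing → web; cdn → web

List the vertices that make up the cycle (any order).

auth, ingest, mailer, worker

DFS with gray/black marking from worker:
worker gray
  billing gray
    cron gray
    cron black
    web gray
      web→cron: cron black — skip
    web black
  billing black
  metrics gray
  metrics black
  auth gray
    ingest gray
      search gray
      search black
      mailer gray
        mailer→cron: cron black — skip
        mailer→worker: worker is gray → back edge
Back edge closes the cycle worker → auth → ingest → mailer → worker; its vertices are {auth, ingest, mailer, worker}.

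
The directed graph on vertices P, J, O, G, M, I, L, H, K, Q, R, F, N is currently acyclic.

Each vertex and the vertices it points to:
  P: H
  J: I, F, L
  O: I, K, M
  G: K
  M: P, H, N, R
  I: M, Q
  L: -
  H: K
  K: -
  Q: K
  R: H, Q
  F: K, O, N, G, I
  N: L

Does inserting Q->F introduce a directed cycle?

Yes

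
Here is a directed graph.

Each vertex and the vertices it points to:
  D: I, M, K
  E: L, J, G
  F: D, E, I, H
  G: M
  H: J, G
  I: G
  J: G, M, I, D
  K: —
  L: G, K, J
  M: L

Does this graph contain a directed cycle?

Yes

DFS with white/gray/black marking, starting from M:
M gray
  L gray
    G gray
      G→M: M is gray → back edge
Back edge found, so a cycle exists: M → L → G → M.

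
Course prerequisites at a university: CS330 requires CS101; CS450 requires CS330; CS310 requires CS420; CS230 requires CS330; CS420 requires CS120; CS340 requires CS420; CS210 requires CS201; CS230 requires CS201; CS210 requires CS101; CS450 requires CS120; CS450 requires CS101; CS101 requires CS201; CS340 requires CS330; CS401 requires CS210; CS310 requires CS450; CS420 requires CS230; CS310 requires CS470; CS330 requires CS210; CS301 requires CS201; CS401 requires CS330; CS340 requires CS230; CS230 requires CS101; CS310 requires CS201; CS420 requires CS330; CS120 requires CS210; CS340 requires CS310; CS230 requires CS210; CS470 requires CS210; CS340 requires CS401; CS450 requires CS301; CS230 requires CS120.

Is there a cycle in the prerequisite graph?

DFS with white/gray/black marking, starting from CS120:
CS120 gray
  CS210 gray
    CS101 gray
      CS201 gray
      CS201 black
    CS101 black
    CS210→CS201: CS201 black — skip
  CS210 black
CS120 black
CS230 gray
  CS230→CS201: CS201 black — skip
  CS230→CS210: CS210 black — skip
  CS230→CS120: CS120 black — skip
  CS330 gray
    CS330→CS101: CS101 black — skip
    CS330→CS210: CS210 black — skip
  CS330 black
  CS230→CS101: CS101 black — skip
CS230 black
CS401 gray
  CS401→CS330: CS330 black — skip
  CS401→CS210: CS210 black — skip
CS401 black
CS310 gray
  CS420 gray
    CS420→CS230: CS230 black — skip
    CS420→CS330: CS330 black — skip
    CS420→CS120: CS120 black — skip
  CS420 black
  CS470 gray
    CS470→CS210: CS210 black — skip
  CS470 black
  CS310→CS201: CS201 black — skip
  CS450 gray
    CS450→CS330: CS330 black — skip
    CS450→CS101: CS101 black — skip
    CS301 gray
      CS301→CS201: CS201 black — skip
    CS301 black
    CS450→CS120: CS120 black — skip
  CS450 black
CS310 black
CS340 gray
  CS340→CS230: CS230 black — skip
  CS340→CS330: CS330 black — skip
  CS340→CS420: CS420 black — skip
  CS340→CS310: CS310 black — skip
  CS340→CS401: CS401 black — skip
CS340 black
Every edge goes to a white or black vertex — no back edge, so the graph is acyclic.

No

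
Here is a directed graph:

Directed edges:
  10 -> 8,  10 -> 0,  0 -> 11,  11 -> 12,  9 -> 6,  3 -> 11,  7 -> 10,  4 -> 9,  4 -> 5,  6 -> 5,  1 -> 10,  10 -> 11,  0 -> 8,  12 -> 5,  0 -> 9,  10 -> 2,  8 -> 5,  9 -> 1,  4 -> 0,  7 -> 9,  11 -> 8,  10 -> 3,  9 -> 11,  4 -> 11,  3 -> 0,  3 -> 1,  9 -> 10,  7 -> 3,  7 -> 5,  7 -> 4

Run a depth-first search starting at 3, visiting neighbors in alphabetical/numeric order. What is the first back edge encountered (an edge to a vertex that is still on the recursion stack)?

DFS from 3 (visiting neighbors in alphabetical/numeric order); mark gray on enter, black on exit:
3 gray
  0 gray
    8 gray
      5 gray
      5 black
    8 black
    9 gray
      1 gray
        10 gray
          10→0: 0 is gray → back edge
First back edge: 10 → 0.

10->0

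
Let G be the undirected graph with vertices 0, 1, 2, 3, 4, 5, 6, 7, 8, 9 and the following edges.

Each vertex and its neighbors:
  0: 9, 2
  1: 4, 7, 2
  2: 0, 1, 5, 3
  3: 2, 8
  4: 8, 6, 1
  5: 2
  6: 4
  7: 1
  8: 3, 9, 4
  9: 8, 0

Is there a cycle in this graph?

DFS, tracking each vertex's parent; an edge to a visited non-parent vertex closes a cycle.
Start from 2:
visit 2 (parent –)
  visit 0 (parent 2)
    visit 9 (parent 0)
      visit 8 (parent 9)
        visit 3 (parent 8)
          3–2: 2 visited and ≠ parent → cycle
Cycle: 2 – 0 – 9 – 8 – 3 – 2.

Yes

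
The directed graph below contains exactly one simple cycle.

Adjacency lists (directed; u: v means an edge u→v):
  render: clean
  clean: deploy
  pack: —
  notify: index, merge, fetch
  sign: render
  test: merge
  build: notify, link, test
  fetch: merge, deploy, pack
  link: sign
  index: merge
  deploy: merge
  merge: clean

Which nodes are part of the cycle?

clean, merge, deploy

DFS with gray/black marking from merge:
merge gray
  clean gray
    deploy gray
      deploy→merge: merge is gray → back edge
Back edge closes the cycle merge → clean → deploy → merge; its vertices are {clean, merge, deploy}.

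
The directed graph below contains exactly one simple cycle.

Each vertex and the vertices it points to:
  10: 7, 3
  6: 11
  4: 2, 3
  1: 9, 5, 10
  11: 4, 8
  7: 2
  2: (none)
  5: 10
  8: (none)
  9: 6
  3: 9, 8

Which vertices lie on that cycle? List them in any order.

DFS with gray/black marking from 9:
9 gray
  6 gray
    11 gray
      4 gray
        2 gray
        2 black
        3 gray
          3→9: 9 is gray → back edge
Back edge closes the cycle 9 → 6 → 11 → 4 → 3 → 9; its vertices are {3, 4, 6, 9, 11}.

3, 4, 6, 9, 11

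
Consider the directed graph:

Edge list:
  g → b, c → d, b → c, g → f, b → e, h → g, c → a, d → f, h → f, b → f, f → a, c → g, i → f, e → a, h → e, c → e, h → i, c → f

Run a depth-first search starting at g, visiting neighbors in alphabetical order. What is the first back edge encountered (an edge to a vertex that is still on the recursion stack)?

c→g

DFS from g (visiting neighbors in alphabetical order); mark gray on enter, black on exit:
g gray
  b gray
    c gray
      a gray
      a black
      d gray
        f gray
          f→a: a black — skip
        f black
      d black
      e gray
        e→a: a black — skip
      e black
      c→f: f black — skip
      c→g: g is gray → back edge
First back edge: c → g.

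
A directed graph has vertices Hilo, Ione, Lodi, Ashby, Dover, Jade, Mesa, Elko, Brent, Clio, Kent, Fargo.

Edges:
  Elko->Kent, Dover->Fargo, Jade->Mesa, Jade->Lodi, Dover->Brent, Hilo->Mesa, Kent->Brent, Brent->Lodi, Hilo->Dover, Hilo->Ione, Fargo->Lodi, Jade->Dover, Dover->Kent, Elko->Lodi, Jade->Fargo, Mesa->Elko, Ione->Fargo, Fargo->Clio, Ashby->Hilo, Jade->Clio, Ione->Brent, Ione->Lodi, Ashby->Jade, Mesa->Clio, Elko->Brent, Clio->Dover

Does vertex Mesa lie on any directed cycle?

No

Mesa lies on a cycle iff there is a path from Mesa back to itself.
Exploring from Mesa, it never reaches itself; equivalently, its strongly connected component is a singleton.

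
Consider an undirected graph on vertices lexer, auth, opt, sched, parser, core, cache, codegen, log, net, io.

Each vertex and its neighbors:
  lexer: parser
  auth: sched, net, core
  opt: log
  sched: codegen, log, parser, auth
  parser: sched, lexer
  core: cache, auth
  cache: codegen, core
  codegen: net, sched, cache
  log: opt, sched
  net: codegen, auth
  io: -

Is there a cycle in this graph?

Yes

DFS, tracking each vertex's parent; an edge to a visited non-parent vertex closes a cycle.
Start from io:
visit io (parent –)
visit lexer (parent –)
  visit parser (parent lexer)
    visit sched (parent parser)
      visit codegen (parent sched)
        visit net (parent codegen)
          net–codegen: parent, skip
          visit auth (parent net)
            auth–sched: sched visited and ≠ parent → cycle
Cycle: sched – codegen – net – auth – sched.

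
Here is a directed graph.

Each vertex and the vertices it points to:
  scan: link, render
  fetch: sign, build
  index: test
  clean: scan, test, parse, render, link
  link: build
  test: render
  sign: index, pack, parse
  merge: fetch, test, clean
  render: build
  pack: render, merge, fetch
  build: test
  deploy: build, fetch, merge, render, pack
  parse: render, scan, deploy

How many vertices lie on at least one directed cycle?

10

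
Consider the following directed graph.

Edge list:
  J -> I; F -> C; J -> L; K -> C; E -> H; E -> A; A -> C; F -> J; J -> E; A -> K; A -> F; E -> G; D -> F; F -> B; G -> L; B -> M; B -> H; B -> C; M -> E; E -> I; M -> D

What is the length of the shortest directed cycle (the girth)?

4

For each vertex v, BFS finds the shortest path from v back to v.
The shortest such closed walk is E → A → F → J → E, length 4.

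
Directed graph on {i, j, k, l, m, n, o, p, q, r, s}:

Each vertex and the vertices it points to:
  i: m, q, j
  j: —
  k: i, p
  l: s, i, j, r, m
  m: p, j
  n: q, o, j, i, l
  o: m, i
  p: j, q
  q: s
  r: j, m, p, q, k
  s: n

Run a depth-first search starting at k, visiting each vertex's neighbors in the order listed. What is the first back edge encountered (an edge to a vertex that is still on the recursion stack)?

DFS from k (visiting each vertex's neighbors in the order listed); mark gray on enter, black on exit:
k gray
  i gray
    m gray
      p gray
        j gray
        j black
        q gray
          s gray
            n gray
              n→q: q is gray → back edge
First back edge: n → q.

n->q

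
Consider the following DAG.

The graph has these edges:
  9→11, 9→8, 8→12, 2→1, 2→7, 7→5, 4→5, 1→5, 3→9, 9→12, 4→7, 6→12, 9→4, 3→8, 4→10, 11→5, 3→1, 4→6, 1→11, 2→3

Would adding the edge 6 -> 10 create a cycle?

Adding 6→10 creates a cycle iff 10 can already reach 6.
Explore from 10: no path reaches 6. The graph stays acyclic.

No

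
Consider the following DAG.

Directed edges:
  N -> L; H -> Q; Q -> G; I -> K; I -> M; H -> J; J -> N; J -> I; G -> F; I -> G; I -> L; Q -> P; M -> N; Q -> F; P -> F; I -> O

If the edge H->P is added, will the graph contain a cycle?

Adding H→P creates a cycle iff P can already reach H.
Explore from P: no path reaches H. The graph stays acyclic.

No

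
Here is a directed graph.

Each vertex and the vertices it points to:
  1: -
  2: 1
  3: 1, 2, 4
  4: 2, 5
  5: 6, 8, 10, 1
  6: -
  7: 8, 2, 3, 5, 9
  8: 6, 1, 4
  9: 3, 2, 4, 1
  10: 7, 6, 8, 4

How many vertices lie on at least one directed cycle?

A vertex is on a directed cycle iff it belongs to a strongly connected component of size ≥ 2 (or has a self-loop).
The vertices on cycles are {3, 4, 5, 7, 8, 9, 10} — 7 in total.

7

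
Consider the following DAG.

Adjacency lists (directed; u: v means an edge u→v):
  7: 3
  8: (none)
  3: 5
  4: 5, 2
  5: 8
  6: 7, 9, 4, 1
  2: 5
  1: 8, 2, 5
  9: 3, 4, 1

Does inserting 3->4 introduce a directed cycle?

No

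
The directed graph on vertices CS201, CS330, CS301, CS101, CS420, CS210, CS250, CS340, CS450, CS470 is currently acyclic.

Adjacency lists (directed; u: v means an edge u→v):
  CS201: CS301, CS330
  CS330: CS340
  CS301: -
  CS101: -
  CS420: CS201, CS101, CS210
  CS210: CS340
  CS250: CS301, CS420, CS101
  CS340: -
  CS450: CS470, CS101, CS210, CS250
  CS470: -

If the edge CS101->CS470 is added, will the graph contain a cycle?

No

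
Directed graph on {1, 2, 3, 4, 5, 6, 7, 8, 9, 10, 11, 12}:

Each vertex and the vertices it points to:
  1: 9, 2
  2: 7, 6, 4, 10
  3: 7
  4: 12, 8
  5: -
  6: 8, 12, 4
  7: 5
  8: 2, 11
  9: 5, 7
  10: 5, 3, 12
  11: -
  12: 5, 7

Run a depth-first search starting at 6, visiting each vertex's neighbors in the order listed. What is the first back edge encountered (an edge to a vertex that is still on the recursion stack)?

DFS from 6 (visiting each vertex's neighbors in the order listed); mark gray on enter, black on exit:
6 gray
  8 gray
    2 gray
      7 gray
        5 gray
        5 black
      7 black
      2→6: 6 is gray → back edge
First back edge: 2 → 6.

2->6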